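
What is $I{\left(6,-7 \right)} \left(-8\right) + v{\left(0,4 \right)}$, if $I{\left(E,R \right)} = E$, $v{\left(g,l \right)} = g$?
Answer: $-48$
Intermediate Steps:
$I{\left(6,-7 \right)} \left(-8\right) + v{\left(0,4 \right)} = 6 \left(-8\right) + 0 = -48 + 0 = -48$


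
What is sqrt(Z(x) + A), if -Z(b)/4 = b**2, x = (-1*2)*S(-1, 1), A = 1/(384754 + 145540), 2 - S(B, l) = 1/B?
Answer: 7*I*sqrt(826418124010)/530294 ≈ 12.0*I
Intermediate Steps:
S(B, l) = 2 - 1/B
A = 1/530294 ≈ 1.8857e-6
x = -6 (x = (-1*2)*(2 - 1/(-1)) = -2*(2 - 1*(-1)) = -2*(2 + 1) = -2*3 = -6)
Z(b) = -4*b**2
sqrt(Z(x) + A) = sqrt(-4*(-6)**2 + 1/530294) = sqrt(-4*36 + 1/530294) = sqrt(-144 + 1/530294) = sqrt(-76362335/530294) = 7*I*sqrt(826418124010)/530294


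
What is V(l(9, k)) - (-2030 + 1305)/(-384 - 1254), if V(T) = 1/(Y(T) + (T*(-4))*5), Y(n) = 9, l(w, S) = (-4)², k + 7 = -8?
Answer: -227113/509418 ≈ -0.44583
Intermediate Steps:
k = -15 (k = -7 - 8 = -15)
l(w, S) = 16
V(T) = 1/(9 - 20*T) (V(T) = 1/(9 + (T*(-4))*5) = 1/(9 - 4*T*5) = 1/(9 - 20*T))
V(l(9, k)) - (-2030 + 1305)/(-384 - 1254) = -1/(-9 + 20*16) - (-2030 + 1305)/(-384 - 1254) = -1/(-9 + 320) - (-725)/(-1638) = -1/311 - (-725)*(-1)/1638 = -1*1/311 - 1*725/1638 = -1/311 - 725/1638 = -227113/509418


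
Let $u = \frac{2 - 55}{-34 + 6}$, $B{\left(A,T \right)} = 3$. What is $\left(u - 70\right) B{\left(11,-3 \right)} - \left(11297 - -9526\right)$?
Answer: $- \frac{588765}{28} \approx -21027.0$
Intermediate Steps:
$u = \frac{53}{28}$ ($u = - \frac{53}{-28} = \left(-53\right) \left(- \frac{1}{28}\right) = \frac{53}{28} \approx 1.8929$)
$\left(u - 70\right) B{\left(11,-3 \right)} - \left(11297 - -9526\right) = \left(\frac{53}{28} - 70\right) 3 - \left(11297 - -9526\right) = \left(- \frac{1907}{28}\right) 3 - \left(11297 + 9526\right) = - \frac{5721}{28} - 20823 = - \frac{588765}{28}$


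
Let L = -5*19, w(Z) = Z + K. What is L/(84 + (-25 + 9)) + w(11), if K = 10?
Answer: 1333/68 ≈ 19.603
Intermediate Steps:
w(Z) = 10 + Z (w(Z) = Z + 10 = 10 + Z)
L = -95
L/(84 + (-25 + 9)) + w(11) = -95/(84 + (-25 + 9)) + (10 + 11) = -95/(84 - 16) + 21 = -95/68 + 21 = 1333/68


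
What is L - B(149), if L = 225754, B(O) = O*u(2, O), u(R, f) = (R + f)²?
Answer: -3171595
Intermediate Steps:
B(O) = O*(2 + O)²
L - B(149) = 225754 - 149*(2 + 149)² = 225754 - 149*151² = 225754 - 149*22801 = 225754 - 1*3397349 = 225754 - 3397349 = -3171595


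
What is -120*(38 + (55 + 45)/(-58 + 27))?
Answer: -129360/31 ≈ -4172.9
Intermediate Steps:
-120*(38 + (55 + 45)/(-58 + 27)) = -120*(38 + 100/(-31)) = -120*(38 + 100*(-1/31)) = -120*(38 - 100/31) = -120*1078/31 = -129360/31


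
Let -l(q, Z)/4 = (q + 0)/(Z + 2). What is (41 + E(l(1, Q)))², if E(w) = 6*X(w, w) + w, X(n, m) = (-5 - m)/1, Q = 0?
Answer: 441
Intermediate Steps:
l(q, Z) = -4*q/(2 + Z) (l(q, Z) = -4*(q + 0)/(Z + 2) = -4*q/(2 + Z))
X(n, m) = -5 - m (X(n, m) = (-5 - m)*1 = -5 - m)
E(w) = -30 - 5*w (E(w) = 6*(-5 - w) + w = (-30 - 6*w) + w = -30 - 5*w)
(41 + E(l(1, Q)))² = (41 + (-30 - (-20)/(2 + 0)))² = (41 + (-30 - (-20)/2))² = (41 + (-30 - 5*(-2)))² = (41 + (-30 + 10))² = (41 - 20)² = 21² = 441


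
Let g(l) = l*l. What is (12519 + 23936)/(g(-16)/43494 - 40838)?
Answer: -792786885/888103858 ≈ -0.89267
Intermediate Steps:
g(l) = l²
(12519 + 23936)/(g(-16)/43494 - 40838) = (12519 + 23936)/((-16)²/43494 - 40838) = 36455/(256*(1/43494) - 40838) = 36455/(128/21747 - 40838) = 36455/(-888103858/21747) = 36455*(-21747/888103858) = -792786885/888103858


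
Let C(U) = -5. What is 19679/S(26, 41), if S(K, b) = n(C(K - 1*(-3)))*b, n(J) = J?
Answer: -19679/205 ≈ -95.995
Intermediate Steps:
S(K, b) = -5*b
19679/S(26, 41) = 19679/((-5*41)) = 19679/(-205) = 19679*(-1/205) = -19679/205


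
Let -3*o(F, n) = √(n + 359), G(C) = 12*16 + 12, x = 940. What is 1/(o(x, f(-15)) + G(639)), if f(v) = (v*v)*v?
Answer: 459/94390 + 3*I*√754/188780 ≈ 0.0048628 + 0.00043637*I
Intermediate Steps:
f(v) = v³ (f(v) = v²*v = v³)
G(C) = 204 (G(C) = 192 + 12 = 204)
o(F, n) = -√(359 + n)/3 (o(F, n) = -√(n + 359)/3 = -√(359 + n)/3)
1/(o(x, f(-15)) + G(639)) = 1/(-√(359 + (-15)³)/3 + 204) = 1/(-√(359 - 3375)/3 + 204) = 1/(-2*I*√754/3 + 204) = 1/(204 - 2*I*√754/3)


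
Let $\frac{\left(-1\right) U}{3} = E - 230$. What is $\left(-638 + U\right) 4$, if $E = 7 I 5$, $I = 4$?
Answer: $-1472$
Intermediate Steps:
$E = 140$ ($E = 7 \cdot 4 \cdot 5 = 28 \cdot 5 = 140$)
$U = 270$ ($U = - 3 \left(140 - 230\right) = \left(-3\right) \left(-90\right) = 270$)
$\left(-638 + U\right) 4 = \left(-638 + 270\right) 4 = \left(-368\right) 4 = -1472$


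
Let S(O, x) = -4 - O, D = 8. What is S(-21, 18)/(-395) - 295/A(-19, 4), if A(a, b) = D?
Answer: -116661/3160 ≈ -36.918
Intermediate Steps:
A(a, b) = 8
S(-21, 18)/(-395) - 295/A(-19, 4) = (-4 - 1*(-21))/(-395) - 295/8 = (-4 + 21)*(-1/395) - 295*1/8 = 17*(-1/395) - 295/8 = -17/395 - 295/8 = -116661/3160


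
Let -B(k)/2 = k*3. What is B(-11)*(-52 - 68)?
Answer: -7920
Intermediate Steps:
B(k) = -6*k (B(k) = -2*k*3 = -6*k)
B(-11)*(-52 - 68) = (-6*(-11))*(-52 - 68) = 66*(-120) = -7920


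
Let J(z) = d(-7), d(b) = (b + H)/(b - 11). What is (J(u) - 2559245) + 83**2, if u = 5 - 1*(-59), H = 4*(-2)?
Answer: -15314131/6 ≈ -2.5524e+6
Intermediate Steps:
H = -8
u = 64 (u = 5 + 59 = 64)
d(b) = (-8 + b)/(-11 + b) (d(b) = (b - 8)/(b - 11) = (-8 + b)/(-11 + b))
J(z) = 5/6 (J(z) = (-8 - 7)/(-11 - 7) = -15/(-18) = -1/18*(-15) = 5/6)
(J(u) - 2559245) + 83**2 = (5/6 - 2559245) + 83**2 = -15355465/6 + 6889 = -15314131/6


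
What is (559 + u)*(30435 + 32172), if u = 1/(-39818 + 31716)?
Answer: 283548167319/8102 ≈ 3.4997e+7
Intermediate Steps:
u = -1/8102 (u = 1/(-8102) = -1/8102 ≈ -0.00012343)
(559 + u)*(30435 + 32172) = (559 - 1/8102)*(30435 + 32172) = (4529017/8102)*62607 = 283548167319/8102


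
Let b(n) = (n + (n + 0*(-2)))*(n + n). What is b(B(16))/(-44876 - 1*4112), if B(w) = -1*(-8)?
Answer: -64/12247 ≈ -0.0052258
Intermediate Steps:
B(w) = 8
b(n) = 4*n² (b(n) = (n + (n + 0))*(2*n) = (n + n)*(2*n) = (2*n)*(2*n) = 4*n²)
b(B(16))/(-44876 - 1*4112) = (4*8²)/(-44876 - 1*4112) = (4*64)/(-44876 - 4112) = 256/(-48988) = 256*(-1/48988) = -64/12247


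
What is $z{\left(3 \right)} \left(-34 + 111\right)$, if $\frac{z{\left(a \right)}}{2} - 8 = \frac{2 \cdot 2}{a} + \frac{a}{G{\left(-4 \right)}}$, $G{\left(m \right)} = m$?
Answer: $\frac{7931}{6} \approx 1321.8$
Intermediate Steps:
$z{\left(a \right)} = 16 + \frac{8}{a} - \frac{a}{2}$ ($z{\left(a \right)} = 16 + 2 \left(\frac{2 \cdot 2}{a} + \frac{a}{-4}\right) = 16 + 2 \left(\frac{4}{a} + a \left(- \frac{1}{4}\right)\right) = 16 + 2 \left(\frac{4}{a} - \frac{a}{4}\right) = 16 - \left(\frac{a}{2} - \frac{8}{a}\right) = 16 + \frac{8}{a} - \frac{a}{2}$)
$z{\left(3 \right)} \left(-34 + 111\right) = \left(16 + \frac{8}{3} - \frac{3}{2}\right) \left(-34 + 111\right) = \left(16 + 8 \cdot \frac{1}{3} - \frac{3}{2}\right) 77 = \left(16 + \frac{8}{3} - \frac{3}{2}\right) 77 = \frac{103}{6} \cdot 77 = \frac{7931}{6}$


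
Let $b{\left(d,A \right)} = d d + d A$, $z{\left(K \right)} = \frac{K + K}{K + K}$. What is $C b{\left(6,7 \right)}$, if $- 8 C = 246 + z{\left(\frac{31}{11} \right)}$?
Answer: $- \frac{9633}{4} \approx -2408.3$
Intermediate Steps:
$z{\left(K \right)} = 1$ ($z{\left(K \right)} = \frac{2 K}{2 K} = 2 K \frac{1}{2 K} = 1$)
$b{\left(d,A \right)} = d^{2} + A d$
$C = - \frac{247}{8}$ ($C = - \frac{246 + 1}{8} = \left(- \frac{1}{8}\right) 247 = - \frac{247}{8} \approx -30.875$)
$C b{\left(6,7 \right)} = - \frac{247 \cdot 6 \left(7 + 6\right)}{8} = - \frac{247 \cdot 6 \cdot 13}{8} = \left(- \frac{247}{8}\right) 78 = - \frac{9633}{4}$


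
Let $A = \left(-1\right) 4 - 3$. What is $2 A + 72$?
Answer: $58$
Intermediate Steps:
$A = -7$ ($A = -4 - 3 = -7$)
$2 A + 72 = 2 \left(-7\right) + 72 = -14 + 72 = 58$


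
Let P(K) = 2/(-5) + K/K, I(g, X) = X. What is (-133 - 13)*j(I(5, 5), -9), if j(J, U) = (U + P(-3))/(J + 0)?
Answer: 6132/25 ≈ 245.28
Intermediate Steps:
P(K) = ⅗ (P(K) = 2*(-⅕) + 1 = -⅖ + 1 = ⅗)
j(J, U) = (⅗ + U)/J (j(J, U) = (U + ⅗)/(J + 0) = (⅗ + U)/J)
(-133 - 13)*j(I(5, 5), -9) = (-133 - 13)*((⅗ - 9)/5) = -146*(-42)/(5*5) = -146*(-42/25) = 6132/25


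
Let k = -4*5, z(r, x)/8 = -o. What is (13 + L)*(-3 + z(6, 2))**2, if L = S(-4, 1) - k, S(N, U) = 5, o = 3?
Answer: 27702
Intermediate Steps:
z(r, x) = -24 (z(r, x) = 8*(-1*3) = 8*(-3) = -24)
k = -20
L = 25 (L = 5 - 1*(-20) = 5 + 20 = 25)
(13 + L)*(-3 + z(6, 2))**2 = (13 + 25)*(-3 - 24)**2 = 38*(-27)**2 = 38*729 = 27702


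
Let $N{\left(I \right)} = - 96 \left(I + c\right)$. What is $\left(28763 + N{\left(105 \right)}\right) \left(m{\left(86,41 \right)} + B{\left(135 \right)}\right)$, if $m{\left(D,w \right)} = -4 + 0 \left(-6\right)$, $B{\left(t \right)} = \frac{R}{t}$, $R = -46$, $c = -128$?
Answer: $- \frac{18149006}{135} \approx -1.3444 \cdot 10^{5}$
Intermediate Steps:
$B{\left(t \right)} = - \frac{46}{t}$
$m{\left(D,w \right)} = -4$ ($m{\left(D,w \right)} = -4 + 0 = -4$)
$N{\left(I \right)} = 12288 - 96 I$ ($N{\left(I \right)} = - 96 \left(I - 128\right) = - 96 \left(-128 + I\right) = 12288 - 96 I$)
$\left(28763 + N{\left(105 \right)}\right) \left(m{\left(86,41 \right)} + B{\left(135 \right)}\right) = \left(28763 + \left(12288 - 10080\right)\right) \left(-4 - \frac{46}{135}\right) = \left(28763 + 2208\right) \left(-4 - \frac{46}{135}\right) = 30971 \left(- \frac{586}{135}\right) = - \frac{18149006}{135}$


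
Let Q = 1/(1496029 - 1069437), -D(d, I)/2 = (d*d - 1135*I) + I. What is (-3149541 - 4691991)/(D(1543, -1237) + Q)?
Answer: 3345134818944/3228112954687 ≈ 1.0363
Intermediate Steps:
D(d, I) = -2*d² + 2268*I (D(d, I) = -2*((d*d - 1135*I) + I) = -2*((d² - 1135*I) + I) = -2*(d² - 1134*I) = -2*d² + 2268*I)
Q = 1/426592 ≈ 2.3442e-6
(-3149541 - 4691991)/(D(1543, -1237) + Q) = (-3149541 - 4691991)/((-2*1543² + 2268*(-1237)) + 1/426592) = -7841532/((-2*2380849 - 2805516) + 1/426592) = -7841532/((-4761698 - 2805516) + 1/426592) = -7841532/(-7567214 + 1/426592) = -7841532/(-3228112954687/426592) = -7841532*(-426592/3228112954687) = 3345134818944/3228112954687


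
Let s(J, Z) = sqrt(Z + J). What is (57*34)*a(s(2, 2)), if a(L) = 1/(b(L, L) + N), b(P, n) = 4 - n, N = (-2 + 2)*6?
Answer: 969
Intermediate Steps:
N = 0 (N = 0*6 = 0)
s(J, Z) = sqrt(J + Z)
a(L) = 1/(4 - L) (a(L) = 1/((4 - L) + 0) = 1/(4 - L))
(57*34)*a(s(2, 2)) = (57*34)*(-1/(-4 + sqrt(2 + 2))) = 1938*(-1/(-4 + sqrt(4))) = 1938*(-1/(-4 + 2)) = 1938*(-1/(-2)) = 1938*(-1*(-1/2)) = 1938*(1/2) = 969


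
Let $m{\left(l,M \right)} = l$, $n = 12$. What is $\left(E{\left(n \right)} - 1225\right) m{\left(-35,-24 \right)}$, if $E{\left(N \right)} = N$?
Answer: $42455$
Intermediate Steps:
$\left(E{\left(n \right)} - 1225\right) m{\left(-35,-24 \right)} = \left(12 - 1225\right) \left(-35\right) = \left(-1213\right) \left(-35\right) = 42455$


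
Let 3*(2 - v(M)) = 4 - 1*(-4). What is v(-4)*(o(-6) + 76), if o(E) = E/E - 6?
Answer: -142/3 ≈ -47.333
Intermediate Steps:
v(M) = -2/3 (v(M) = 2 - (4 - 1*(-4))/3 = 2 - (4 + 4)/3 = 2 - 1/3*8 = 2 - 8/3 = -2/3)
o(E) = -5 (o(E) = 1 - 6 = -5)
v(-4)*(o(-6) + 76) = -2*(-5 + 76)/3 = -2/3*71 = -142/3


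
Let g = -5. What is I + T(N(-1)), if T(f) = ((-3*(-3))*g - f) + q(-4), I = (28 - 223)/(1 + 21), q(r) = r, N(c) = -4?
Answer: -1185/22 ≈ -53.864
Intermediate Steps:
I = -195/22 ≈ -8.8636
T(f) = -49 - f (T(f) = (-3*(-3)*(-5) - f) - 4 = (9*(-5) - f) - 4 = (-45 - f) - 4 = -49 - f)
I + T(N(-1)) = -195/22 + (-49 - 1*(-4)) = -195/22 + (-49 + 4) = -195/22 - 45 = -1185/22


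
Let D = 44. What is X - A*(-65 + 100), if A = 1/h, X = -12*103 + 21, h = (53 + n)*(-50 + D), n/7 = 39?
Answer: -2376505/1956 ≈ -1215.0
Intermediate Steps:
n = 273 (n = 7*39 = 273)
h = -1956 (h = (53 + 273)*(-50 + 44) = 326*(-6) = -1956)
X = -1215 (X = -1236 + 21 = -1215)
A = -1/1956 (A = 1/(-1956) = -1/1956 ≈ -0.00051125)
X - A*(-65 + 100) = -1215 - (-1)*(-65 + 100)/1956 = -1215 - (-1)*35/1956 = -1215 - 1*(-35/1956) = -1215 + 35/1956 = -2376505/1956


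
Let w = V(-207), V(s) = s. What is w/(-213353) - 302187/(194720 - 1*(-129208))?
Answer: -21468483305/23037003528 ≈ -0.93191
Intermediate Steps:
w = -207
w/(-213353) - 302187/(194720 - 1*(-129208)) = -207/(-213353) - 302187/(194720 - 1*(-129208)) = -207*(-1/213353) - 302187/(194720 + 129208) = 207/213353 - 302187/323928 = 207/213353 - 302187*1/323928 = 207/213353 - 100729/107976 = -21468483305/23037003528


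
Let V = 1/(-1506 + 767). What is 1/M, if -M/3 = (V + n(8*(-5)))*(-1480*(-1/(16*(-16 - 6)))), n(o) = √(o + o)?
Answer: -32516/24247772955 - 96117296*I*√5/24247772955 ≈ -1.341e-6 - 0.0088637*I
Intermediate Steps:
n(o) = √2*√o (n(o) = √(2*o) = √2*√o)
V = -1/739 (V = 1/(-739) = -1/739 ≈ -0.0013532)
M = -555/32516 + 555*I*√5/11 (M = -3*(-1/739 + √2*√(8*(-5)))*(-1480*(-1/(16*(-16 - 6)))) = -3*(-1/739 + √2*√(-40))*(-1480/((-22*(-16)))) = -3*(-1/739 + √2*(2*I*√10))*(-1480/352) = -3*(-1/739 + 4*I*√5)*(-1480*1/352) = -3*(-1/739 + 4*I*√5)*(-185)/44 = -3*(185/32516 - 185*I*√5/11) = -555/32516 + 555*I*√5/11 ≈ -0.017069 + 112.82*I)
1/M = 1/(-555/32516 + 555*I*√5/11)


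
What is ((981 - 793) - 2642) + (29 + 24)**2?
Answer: 355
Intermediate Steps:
((981 - 793) - 2642) + (29 + 24)**2 = (188 - 2642) + 53**2 = -2454 + 2809 = 355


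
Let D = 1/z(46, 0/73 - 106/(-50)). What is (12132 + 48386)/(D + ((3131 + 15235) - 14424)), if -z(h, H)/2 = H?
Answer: 6414908/417827 ≈ 15.353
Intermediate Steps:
z(h, H) = -2*H
D = -25/106 (D = 1/(-2*(0/73 - 106/(-50))) = 1/(-2*(0*(1/73) - 106*(-1/50))) = 1/(-2*(0 + 53/25)) = 1/(-2*53/25) = 1/(-106/25) = -25/106 ≈ -0.23585)
(12132 + 48386)/(D + ((3131 + 15235) - 14424)) = (12132 + 48386)/(-25/106 + ((3131 + 15235) - 14424)) = 60518/(-25/106 + (18366 - 14424)) = 60518/(-25/106 + 3942) = 60518/(417827/106) = 60518*(106/417827) = 6414908/417827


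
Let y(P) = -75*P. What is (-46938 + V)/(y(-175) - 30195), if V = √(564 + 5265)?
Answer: 7823/2845 - √5829/17070 ≈ 2.7453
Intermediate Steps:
V = √5829 ≈ 76.348
(-46938 + V)/(y(-175) - 30195) = (-46938 + √5829)/(-75*(-175) - 30195) = (-46938 + √5829)/(13125 - 30195) = (-46938 + √5829)/(-17070) = (-46938 + √5829)*(-1/17070) = 7823/2845 - √5829/17070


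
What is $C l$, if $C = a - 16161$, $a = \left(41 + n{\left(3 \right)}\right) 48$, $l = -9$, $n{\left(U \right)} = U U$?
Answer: $123849$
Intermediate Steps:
$n{\left(U \right)} = U^{2}$
$a = 2400$ ($a = \left(41 + 3^{2}\right) 48 = \left(41 + 9\right) 48 = 50 \cdot 48 = 2400$)
$C = -13761$ ($C = 2400 - 16161 = -13761$)
$C l = \left(-13761\right) \left(-9\right) = 123849$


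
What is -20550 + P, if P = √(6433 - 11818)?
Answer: -20550 + I*√5385 ≈ -20550.0 + 73.383*I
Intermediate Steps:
P = I*√5385 (P = √(-5385) = I*√5385 ≈ 73.383*I)
-20550 + P = -20550 + I*√5385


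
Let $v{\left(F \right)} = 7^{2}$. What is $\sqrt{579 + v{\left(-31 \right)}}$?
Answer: $2 \sqrt{157} \approx 25.06$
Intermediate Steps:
$v{\left(F \right)} = 49$
$\sqrt{579 + v{\left(-31 \right)}} = \sqrt{579 + 49} = \sqrt{628} = 2 \sqrt{157}$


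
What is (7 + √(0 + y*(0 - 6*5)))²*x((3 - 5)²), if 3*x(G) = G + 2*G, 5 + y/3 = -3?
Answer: 3076 + 672*√5 ≈ 4578.6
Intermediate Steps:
y = -24 (y = -15 + 3*(-3) = -15 - 9 = -24)
x(G) = G (x(G) = (G + 2*G)/3 = (3*G)/3 = G)
(7 + √(0 + y*(0 - 6*5)))²*x((3 - 5)²) = (7 + √(0 - 24*(0 - 6*5)))²*(3 - 5)² = (7 + √(0 - 24*(0 - 1*30)))²*(-2)² = (7 + √(0 - 24*(0 - 30)))²*4 = (7 + √(0 - 24*(-30)))²*4 = (7 + √(0 + 720))²*4 = (7 + √720)²*4 = (7 + 12*√5)²*4 = 4*(7 + 12*√5)²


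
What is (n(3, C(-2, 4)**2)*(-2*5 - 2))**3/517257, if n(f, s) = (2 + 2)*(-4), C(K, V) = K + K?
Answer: 786432/57473 ≈ 13.684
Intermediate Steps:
C(K, V) = 2*K
n(f, s) = -16 (n(f, s) = 4*(-4) = -16)
(n(3, C(-2, 4)**2)*(-2*5 - 2))**3/517257 = (-16*(-2*5 - 2))**3/517257 = (-16*(-10 - 2))**3*(1/517257) = (-16*(-12))**3*(1/517257) = 192**3*(1/517257) = 7077888*(1/517257) = 786432/57473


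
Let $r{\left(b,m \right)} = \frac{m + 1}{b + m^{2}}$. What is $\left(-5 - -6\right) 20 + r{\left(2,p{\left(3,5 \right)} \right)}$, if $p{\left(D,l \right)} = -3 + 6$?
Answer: $\frac{224}{11} \approx 20.364$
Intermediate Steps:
$p{\left(D,l \right)} = 3$
$r{\left(b,m \right)} = \frac{1 + m}{b + m^{2}}$
$\left(-5 - -6\right) 20 + r{\left(2,p{\left(3,5 \right)} \right)} = \left(-5 - -6\right) 20 + \frac{1 + 3}{2 + 3^{2}} = \left(-5 + 6\right) 20 + \frac{1}{2 + 9} \cdot 4 = 1 \cdot 20 + \frac{1}{11} \cdot 4 = 20 + \frac{1}{11} \cdot 4 = 20 + \frac{4}{11} = \frac{224}{11}$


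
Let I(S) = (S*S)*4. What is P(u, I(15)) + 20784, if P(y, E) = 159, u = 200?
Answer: 20943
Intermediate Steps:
I(S) = 4*S² (I(S) = S²*4 = 4*S²)
P(u, I(15)) + 20784 = 159 + 20784 = 20943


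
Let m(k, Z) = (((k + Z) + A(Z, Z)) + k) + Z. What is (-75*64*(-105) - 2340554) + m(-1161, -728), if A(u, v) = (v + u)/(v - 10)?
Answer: -679081780/369 ≈ -1.8403e+6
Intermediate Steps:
A(u, v) = (u + v)/(-10 + v)
m(k, Z) = 2*Z + 2*k + 2*Z/(-10 + Z) (m(k, Z) = (((k + Z) + (Z + Z)/(-10 + Z)) + k) + Z = (((Z + k) + (2*Z)/(-10 + Z)) + k) + Z = (((Z + k) + 2*Z/(-10 + Z)) + k) + Z = ((Z + k + 2*Z/(-10 + Z)) + k) + Z = (Z + 2*k + 2*Z/(-10 + Z)) + Z = 2*Z + 2*k + 2*Z/(-10 + Z))
(-75*64*(-105) - 2340554) + m(-1161, -728) = (-75*64*(-105) - 2340554) + 2*(-728 + (-10 - 728)*(-728 - 1161))/(-10 - 728) = (-4800*(-105) - 2340554) + 2*(-728 - 738*(-1889))/(-738) = (504000 - 2340554) + 2*(-1/738)*(-728 + 1394082) = -1836554 + 2*(-1/738)*1393354 = -1836554 - 1393354/369 = -679081780/369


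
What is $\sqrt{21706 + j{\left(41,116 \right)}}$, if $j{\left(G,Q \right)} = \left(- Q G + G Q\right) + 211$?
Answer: $\sqrt{21917} \approx 148.04$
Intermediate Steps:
$j{\left(G,Q \right)} = 211$ ($j{\left(G,Q \right)} = \left(- G Q + G Q\right) + 211 = 0 + 211 = 211$)
$\sqrt{21706 + j{\left(41,116 \right)}} = \sqrt{21706 + 211} = \sqrt{21917}$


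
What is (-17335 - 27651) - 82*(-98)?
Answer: -36950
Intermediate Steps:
(-17335 - 27651) - 82*(-98) = -44986 + 8036 = -36950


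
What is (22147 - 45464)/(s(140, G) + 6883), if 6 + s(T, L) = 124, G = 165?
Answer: -23317/7001 ≈ -3.3305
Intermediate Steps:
s(T, L) = 118 (s(T, L) = -6 + 124 = 118)
(22147 - 45464)/(s(140, G) + 6883) = (22147 - 45464)/(118 + 6883) = -23317/7001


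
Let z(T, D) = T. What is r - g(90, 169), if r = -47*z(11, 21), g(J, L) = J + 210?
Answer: -817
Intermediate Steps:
g(J, L) = 210 + J
r = -517 (r = -47*11 = -517)
r - g(90, 169) = -517 - (210 + 90) = -517 - 1*300 = -517 - 300 = -817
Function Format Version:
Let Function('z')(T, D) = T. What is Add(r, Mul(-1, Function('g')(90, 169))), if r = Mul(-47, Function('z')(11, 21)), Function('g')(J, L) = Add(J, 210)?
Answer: -817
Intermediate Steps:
Function('g')(J, L) = Add(210, J)
r = -517 (r = Mul(-47, 11) = -517)
Add(r, Mul(-1, Function('g')(90, 169))) = Add(-517, Mul(-1, Add(210, 90))) = Add(-517, Mul(-1, 300)) = Add(-517, -300) = -817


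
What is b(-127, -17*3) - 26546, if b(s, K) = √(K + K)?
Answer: -26546 + I*√102 ≈ -26546.0 + 10.1*I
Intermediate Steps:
b(s, K) = √2*√K (b(s, K) = √(2*K) = √2*√K)
b(-127, -17*3) - 26546 = √2*√(-17*3) - 26546 = √2*√(-51) - 26546 = √2*(I*√51) - 26546 = I*√102 - 26546 = -26546 + I*√102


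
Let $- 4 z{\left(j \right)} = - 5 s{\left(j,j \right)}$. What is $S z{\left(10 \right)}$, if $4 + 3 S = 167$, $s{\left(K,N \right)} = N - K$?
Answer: $0$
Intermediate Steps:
$z{\left(j \right)} = 0$ ($z{\left(j \right)} = - \frac{\left(-5\right) \left(j - j\right)}{4} = - \frac{\left(-5\right) 0}{4} = \left(- \frac{1}{4}\right) 0 = 0$)
$S = \frac{163}{3}$ ($S = - \frac{4}{3} + \frac{1}{3} \cdot 167 = - \frac{4}{3} + \frac{167}{3} = \frac{163}{3} \approx 54.333$)
$S z{\left(10 \right)} = \frac{163}{3} \cdot 0 = 0$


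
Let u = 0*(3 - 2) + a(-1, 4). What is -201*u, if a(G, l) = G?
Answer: 201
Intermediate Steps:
u = -1 (u = 0*(3 - 2) - 1 = 0*1 - 1 = 0 - 1 = -1)
-201*u = -201*(-1) = 201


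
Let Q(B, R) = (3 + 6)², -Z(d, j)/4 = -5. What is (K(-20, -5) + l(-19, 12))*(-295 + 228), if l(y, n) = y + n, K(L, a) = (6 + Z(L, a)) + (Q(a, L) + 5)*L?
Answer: 113967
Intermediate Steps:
Z(d, j) = 20 (Z(d, j) = -4*(-5) = 20)
Q(B, R) = 81 (Q(B, R) = 9² = 81)
K(L, a) = 26 + 86*L (K(L, a) = (6 + 20) + (81 + 5)*L = 26 + 86*L)
l(y, n) = n + y
(K(-20, -5) + l(-19, 12))*(-295 + 228) = ((26 + 86*(-20)) + (12 - 19))*(-295 + 228) = ((26 - 1720) - 7)*(-67) = (-1694 - 7)*(-67) = -1701*(-67) = 113967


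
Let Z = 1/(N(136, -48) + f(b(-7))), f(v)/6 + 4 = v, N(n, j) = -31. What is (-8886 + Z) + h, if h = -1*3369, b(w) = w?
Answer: -1188736/97 ≈ -12255.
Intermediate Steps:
f(v) = -24 + 6*v
h = -3369
Z = -1/97 (Z = 1/(-31 + (-24 + 6*(-7))) = 1/(-31 + (-24 - 42)) = 1/(-31 - 66) = 1/(-97) = -1/97 ≈ -0.010309)
(-8886 + Z) + h = (-8886 - 1/97) - 3369 = -861943/97 - 3369 = -1188736/97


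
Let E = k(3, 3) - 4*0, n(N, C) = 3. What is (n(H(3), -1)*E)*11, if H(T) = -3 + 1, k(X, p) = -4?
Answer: -132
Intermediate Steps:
H(T) = -2
E = -4 (E = -4 - 4*0 = -4 + 0 = -4)
(n(H(3), -1)*E)*11 = (3*(-4))*11 = -12*11 = -132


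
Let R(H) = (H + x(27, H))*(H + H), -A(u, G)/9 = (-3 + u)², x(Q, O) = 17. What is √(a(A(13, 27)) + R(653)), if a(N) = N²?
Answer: 2*√421255 ≈ 1298.1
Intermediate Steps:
A(u, G) = -9*(-3 + u)²
R(H) = 2*H*(17 + H) (R(H) = (H + 17)*(H + H) = (17 + H)*(2*H) = 2*H*(17 + H))
√(a(A(13, 27)) + R(653)) = √((-9*(-3 + 13)²)² + 2*653*(17 + 653)) = √((-9*10²)² + 2*653*670) = √((-9*100)² + 875020) = √((-900)² + 875020) = √(810000 + 875020) = √1685020 = 2*√421255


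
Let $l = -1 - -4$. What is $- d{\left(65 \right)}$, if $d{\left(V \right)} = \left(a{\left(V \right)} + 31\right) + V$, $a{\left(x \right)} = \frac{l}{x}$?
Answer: $- \frac{6243}{65} \approx -96.046$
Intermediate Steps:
$l = 3$ ($l = -1 + 4 = 3$)
$a{\left(x \right)} = \frac{3}{x}$
$d{\left(V \right)} = 31 + V + \frac{3}{V}$ ($d{\left(V \right)} = \left(\frac{3}{V} + 31\right) + V = \left(31 + \frac{3}{V}\right) + V = 31 + V + \frac{3}{V}$)
$- d{\left(65 \right)} = - (31 + 65 + \frac{3}{65}) = \left(-1\right) \frac{6243}{65} = - \frac{6243}{65}$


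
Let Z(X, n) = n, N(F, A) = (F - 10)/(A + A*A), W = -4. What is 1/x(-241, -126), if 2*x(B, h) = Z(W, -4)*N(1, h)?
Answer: 875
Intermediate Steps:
N(F, A) = (-10 + F)/(A + A²)
x(B, h) = 18/(h*(1 + h)) (x(B, h) = (-4*(-10 + 1)/(h*(1 + h)))/2 = (-4*(-9)/(h*(1 + h)))/2 = (-(-36)/(h*(1 + h)))/2 = (36/(h*(1 + h)))/2 = 18/(h*(1 + h)))
1/x(-241, -126) = 1/(18/(-126*(1 - 126))) = 1/(18*(-1/126)/(-125)) = 1/(18*(-1/126)*(-1/125)) = 1/(1/875) = 875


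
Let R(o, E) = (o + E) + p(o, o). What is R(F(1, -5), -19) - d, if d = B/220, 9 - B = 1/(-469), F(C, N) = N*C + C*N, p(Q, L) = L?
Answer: -2014121/51590 ≈ -39.041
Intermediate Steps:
F(C, N) = 2*C*N (F(C, N) = C*N + C*N = 2*C*N)
B = 4222/469 (B = 9 - 1/(-469) = 9 - 1*(-1/469) = 9 + 1/469 = 4222/469 ≈ 9.0021)
R(o, E) = E + 2*o (R(o, E) = (o + E) + o = (E + o) + o = E + 2*o)
d = 2111/51590 (d = (4222/469)/220 = (4222/469)*(1/220) = 2111/51590 ≈ 0.040919)
R(F(1, -5), -19) - d = (-19 + 2*(2*1*(-5))) - 1*2111/51590 = (-19 + 2*(-10)) - 2111/51590 = (-19 - 20) - 2111/51590 = -39 - 2111/51590 = -2014121/51590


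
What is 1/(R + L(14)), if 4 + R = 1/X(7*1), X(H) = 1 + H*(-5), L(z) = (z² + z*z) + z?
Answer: 34/13667 ≈ 0.0024877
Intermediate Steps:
L(z) = z + 2*z² (L(z) = (z² + z²) + z = 2*z² + z = z + 2*z²)
X(H) = 1 - 5*H
R = -137/34 (R = -4 + 1/(1 - 35) = -4 + 1/(-34) = -4 - 1/34 = -137/34 ≈ -4.0294)
1/(R + L(14)) = 1/(-137/34 + 14*(1 + 2*14)) = 1/(-137/34 + 14*(1 + 28)) = 1/(-137/34 + 14*29) = 1/(-137/34 + 406) = 1/(13667/34) = 34/13667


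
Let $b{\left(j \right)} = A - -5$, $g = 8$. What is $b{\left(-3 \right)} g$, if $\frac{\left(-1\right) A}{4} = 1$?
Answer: $8$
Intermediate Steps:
$A = -4$ ($A = \left(-4\right) 1 = -4$)
$b{\left(j \right)} = 1$ ($b{\left(j \right)} = -4 - -5 = -4 + 5 = 1$)
$b{\left(-3 \right)} g = 1 \cdot 8 = 8$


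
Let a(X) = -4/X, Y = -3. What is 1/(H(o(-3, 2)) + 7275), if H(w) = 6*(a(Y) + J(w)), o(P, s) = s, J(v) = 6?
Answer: 1/7319 ≈ 0.00013663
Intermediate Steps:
H(w) = 44 (H(w) = 6*(-4/(-3) + 6) = 6*(-4*(-⅓) + 6) = 6*(4/3 + 6) = 6*(22/3) = 44)
1/(H(o(-3, 2)) + 7275) = 1/(44 + 7275) = 1/7319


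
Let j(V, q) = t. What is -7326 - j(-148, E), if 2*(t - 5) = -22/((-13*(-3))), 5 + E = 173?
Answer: -285898/39 ≈ -7330.7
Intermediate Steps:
E = 168 (E = -5 + 173 = 168)
t = 184/39 (t = 5 + (-22/((-13*(-3))))/2 = 5 + (-22/39)/2 = 5 + (-22*1/39)/2 = 5 + (½)*(-22/39) = 5 - 11/39 = 184/39 ≈ 4.7179)
j(V, q) = 184/39
-7326 - j(-148, E) = -7326 - 1*184/39 = -7326 - 184/39 = -285898/39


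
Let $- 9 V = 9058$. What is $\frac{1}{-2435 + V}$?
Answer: $- \frac{9}{30973} \approx -0.00029058$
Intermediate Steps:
$V = - \frac{9058}{9}$ ($V = \left(- \frac{1}{9}\right) 9058 = - \frac{9058}{9} \approx -1006.4$)
$\frac{1}{-2435 + V} = \frac{1}{-2435 - \frac{9058}{9}} = \frac{1}{- \frac{30973}{9}} = - \frac{9}{30973}$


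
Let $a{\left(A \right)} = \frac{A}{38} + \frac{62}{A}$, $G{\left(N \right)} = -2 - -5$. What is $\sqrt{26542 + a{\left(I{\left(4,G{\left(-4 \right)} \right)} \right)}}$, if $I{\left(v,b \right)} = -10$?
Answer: $\frac{2 \sqrt{59870805}}{95} \approx 162.9$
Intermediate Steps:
$G{\left(N \right)} = 3$ ($G{\left(N \right)} = -2 + 5 = 3$)
$a{\left(A \right)} = \frac{62}{A} + \frac{A}{38}$ ($a{\left(A \right)} = A \frac{1}{38} + \frac{62}{A} = \frac{A}{38} + \frac{62}{A} = \frac{62}{A} + \frac{A}{38}$)
$\sqrt{26542 + a{\left(I{\left(4,G{\left(-4 \right)} \right)} \right)}} = \sqrt{26542 + \left(\frac{62}{-10} + \frac{1}{38} \left(-10\right)\right)} = \sqrt{26542 + \left(62 \left(- \frac{1}{10}\right) - \frac{5}{19}\right)} = \sqrt{26542 - \frac{614}{95}} = \sqrt{\frac{2520876}{95}} = \frac{2 \sqrt{59870805}}{95}$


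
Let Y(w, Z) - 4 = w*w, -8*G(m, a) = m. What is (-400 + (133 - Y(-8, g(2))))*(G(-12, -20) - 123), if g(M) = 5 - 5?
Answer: 81405/2 ≈ 40703.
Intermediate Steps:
G(m, a) = -m/8
g(M) = 0
Y(w, Z) = 4 + w² (Y(w, Z) = 4 + w*w = 4 + w²)
(-400 + (133 - Y(-8, g(2))))*(G(-12, -20) - 123) = (-400 + (133 - (4 + (-8)²)))*(-⅛*(-12) - 123) = (-400 + (133 - (4 + 64)))*(3/2 - 123) = (-400 + (133 - 1*68))*(-243/2) = (-400 + (133 - 68))*(-243/2) = (-400 + 65)*(-243/2) = -335*(-243/2) = 81405/2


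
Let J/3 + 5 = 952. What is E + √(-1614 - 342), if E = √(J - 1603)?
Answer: √1238 + 2*I*√489 ≈ 35.185 + 44.227*I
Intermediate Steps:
J = 2841 (J = -15 + 3*952 = -15 + 2856 = 2841)
E = √1238 (E = √(2841 - 1603) = √1238 ≈ 35.185)
E + √(-1614 - 342) = √1238 + √(-1614 - 342) = √1238 + √(-1956) = √1238 + 2*I*√489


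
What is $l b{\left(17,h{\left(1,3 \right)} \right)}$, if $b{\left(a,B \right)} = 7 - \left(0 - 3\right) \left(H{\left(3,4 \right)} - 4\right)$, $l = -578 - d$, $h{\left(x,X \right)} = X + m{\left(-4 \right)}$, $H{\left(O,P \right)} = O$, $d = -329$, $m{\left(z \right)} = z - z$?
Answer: $-996$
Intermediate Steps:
$m{\left(z \right)} = 0$
$h{\left(x,X \right)} = X$ ($h{\left(x,X \right)} = X + 0 = X$)
$l = -249$ ($l = -578 - -329 = -578 + 329 = -249$)
$b{\left(a,B \right)} = 4$ ($b{\left(a,B \right)} = 7 - \left(0 - 3\right) \left(3 - 4\right) = 7 - \left(-3\right) \left(-1\right) = 7 - 3 = 4$)
$l b{\left(17,h{\left(1,3 \right)} \right)} = \left(-249\right) 4 = -996$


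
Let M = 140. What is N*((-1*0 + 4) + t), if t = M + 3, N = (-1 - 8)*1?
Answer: -1323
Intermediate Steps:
N = -9 (N = -9*1 = -9)
t = 143 (t = 140 + 3 = 143)
N*((-1*0 + 4) + t) = -9*((-1*0 + 4) + 143) = -9*((0 + 4) + 143) = -9*(4 + 143) = -9*147 = -1323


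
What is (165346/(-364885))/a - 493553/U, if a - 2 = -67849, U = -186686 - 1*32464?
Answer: 2443721665579187/1085070934238850 ≈ 2.2521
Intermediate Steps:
U = -219150 (U = -186686 - 32464 = -219150)
a = -67847 (a = 2 - 67849 = -67847)
(165346/(-364885))/a - 493553/U = (165346/(-364885))/(-67847) - 493553/(-219150) = (165346*(-1/364885))*(-1/67847) - 493553*(-1/219150) = -165346/364885*(-1/67847) + 493553/219150 = 165346/24756352595 + 493553/219150 = 2443721665579187/1085070934238850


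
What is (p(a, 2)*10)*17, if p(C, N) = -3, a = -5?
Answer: -510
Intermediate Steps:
(p(a, 2)*10)*17 = -3*10*17 = -30*17 = -510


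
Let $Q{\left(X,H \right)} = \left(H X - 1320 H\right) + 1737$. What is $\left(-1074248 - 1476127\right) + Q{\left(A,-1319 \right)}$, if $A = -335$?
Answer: $-365693$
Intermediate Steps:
$Q{\left(X,H \right)} = 1737 - 1320 H + H X$ ($Q{\left(X,H \right)} = \left(- 1320 H + H X\right) + 1737 = 1737 - 1320 H + H X$)
$\left(-1074248 - 1476127\right) + Q{\left(A,-1319 \right)} = \left(-1074248 - 1476127\right) - -2184682 = -2550375 + \left(1737 + 1741080 + 441865\right) = -2550375 + 2184682 = -365693$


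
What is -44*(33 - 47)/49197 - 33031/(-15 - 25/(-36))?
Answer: 58501257092/25336455 ≈ 2309.0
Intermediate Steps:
-44*(33 - 47)/49197 - 33031/(-15 - 25/(-36)) = -44*(-14)*(1/49197) - 33031/(-15 - 1/36*(-25)) = 616*(1/49197) - 33031/(-15 + 25/36) = 616/49197 - 33031/(-515/36) = 616/49197 - 33031*(-36/515) = 616/49197 + 1189116/515 = 58501257092/25336455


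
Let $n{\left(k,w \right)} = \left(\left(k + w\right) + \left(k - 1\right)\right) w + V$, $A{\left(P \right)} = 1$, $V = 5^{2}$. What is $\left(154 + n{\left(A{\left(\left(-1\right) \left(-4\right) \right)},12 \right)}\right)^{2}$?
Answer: $112225$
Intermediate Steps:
$V = 25$
$n{\left(k,w \right)} = 25 + w \left(-1 + w + 2 k\right)$ ($n{\left(k,w \right)} = \left(\left(k + w\right) + \left(k - 1\right)\right) w + 25 = \left(\left(k + w\right) + \left(-1 + k\right)\right) w + 25 = \left(-1 + w + 2 k\right) w + 25 = w \left(-1 + w + 2 k\right) + 25 = 25 + w \left(-1 + w + 2 k\right)$)
$\left(154 + n{\left(A{\left(\left(-1\right) \left(-4\right) \right)},12 \right)}\right)^{2} = \left(154 + \left(25 + 12^{2} - 12 + 2 \cdot 1 \cdot 12\right)\right)^{2} = \left(154 + \left(25 + 144 - 12 + 24\right)\right)^{2} = \left(154 + 181\right)^{2} = 335^{2} = 112225$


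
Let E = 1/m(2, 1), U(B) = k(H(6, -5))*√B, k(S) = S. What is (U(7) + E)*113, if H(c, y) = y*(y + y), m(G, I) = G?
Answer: 113/2 + 5650*√7 ≈ 15005.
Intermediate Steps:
H(c, y) = 2*y² (H(c, y) = y*(2*y) = 2*y²)
U(B) = 50*√B (U(B) = (2*(-5)²)*√B = (2*25)*√B = 50*√B)
E = ½ (E = 1/2 = ½ ≈ 0.50000)
(U(7) + E)*113 = (50*√7 + ½)*113 = (½ + 50*√7)*113 = 113/2 + 5650*√7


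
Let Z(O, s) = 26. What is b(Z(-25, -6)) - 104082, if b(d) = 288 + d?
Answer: -103768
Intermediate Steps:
b(Z(-25, -6)) - 104082 = (288 + 26) - 104082 = 314 - 104082 = -103768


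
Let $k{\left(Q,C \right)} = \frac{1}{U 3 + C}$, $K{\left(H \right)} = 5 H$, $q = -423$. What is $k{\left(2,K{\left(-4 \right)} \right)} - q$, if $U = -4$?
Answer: $\frac{13535}{32} \approx 422.97$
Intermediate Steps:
$k{\left(Q,C \right)} = \frac{1}{-12 + C}$ ($k{\left(Q,C \right)} = \frac{1}{\left(-4\right) 3 + C} = \frac{1}{-12 + C}$)
$k{\left(2,K{\left(-4 \right)} \right)} - q = \frac{1}{-12 + 5 \left(-4\right)} - -423 = \frac{1}{-12 - 20} + 423 = \frac{1}{-32} + 423 = - \frac{1}{32} + 423 = \frac{13535}{32}$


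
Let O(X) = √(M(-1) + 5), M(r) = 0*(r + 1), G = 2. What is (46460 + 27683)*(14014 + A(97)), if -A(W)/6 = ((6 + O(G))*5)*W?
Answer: -255496778 - 215756130*√5 ≈ -7.3794e+8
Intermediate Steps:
M(r) = 0 (M(r) = 0*(1 + r) = 0)
O(X) = √5 (O(X) = √(0 + 5) = √5)
A(W) = -6*W*(30 + 5*√5) (A(W) = -6*(6 + √5)*5*W = -6*(30 + 5*√5)*W = -6*W*(30 + 5*√5))
(46460 + 27683)*(14014 + A(97)) = (46460 + 27683)*(14014 - 30*97*(6 + √5)) = 74143*(14014 + (-17460 - 2910*√5)) = 74143*(-3446 - 2910*√5) = -255496778 - 215756130*√5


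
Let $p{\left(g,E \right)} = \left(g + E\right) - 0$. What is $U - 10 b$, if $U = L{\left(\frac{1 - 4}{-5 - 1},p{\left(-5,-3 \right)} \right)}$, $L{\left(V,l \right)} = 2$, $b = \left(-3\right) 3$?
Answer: $92$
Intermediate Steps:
$p{\left(g,E \right)} = E + g$ ($p{\left(g,E \right)} = \left(E + g\right) + 0 = E + g$)
$b = -9$
$U = 2$
$U - 10 b = 2 - -90 = 2 + 90 = 92$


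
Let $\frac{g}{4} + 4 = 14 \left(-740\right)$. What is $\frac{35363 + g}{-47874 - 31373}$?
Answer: $\frac{6093}{79247} \approx 0.076886$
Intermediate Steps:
$g = -41456$ ($g = -16 + 4 \cdot 14 \left(-740\right) = -16 + 4 \left(-10360\right) = -16 - 41440 = -41456$)
$\frac{35363 + g}{-47874 - 31373} = \frac{35363 - 41456}{-47874 - 31373} = - \frac{6093}{-79247} = \left(-6093\right) \left(- \frac{1}{79247}\right) = \frac{6093}{79247}$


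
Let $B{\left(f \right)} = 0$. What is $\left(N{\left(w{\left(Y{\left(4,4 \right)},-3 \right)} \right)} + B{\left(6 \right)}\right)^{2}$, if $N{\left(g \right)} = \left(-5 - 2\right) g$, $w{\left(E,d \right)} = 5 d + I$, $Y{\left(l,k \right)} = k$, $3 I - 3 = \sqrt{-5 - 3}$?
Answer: $\frac{86044}{9} - \frac{2744 i \sqrt{2}}{3} \approx 9560.4 - 1293.5 i$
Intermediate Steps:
$I = 1 + \frac{2 i \sqrt{2}}{3}$ ($I = 1 + \frac{\sqrt{-5 - 3}}{3} = 1 + \frac{\sqrt{-8}}{3} = 1 + \frac{2 i \sqrt{2}}{3} \approx 1.0 + 0.94281 i$)
$w{\left(E,d \right)} = 1 + 5 d + \frac{2 i \sqrt{2}}{3}$ ($w{\left(E,d \right)} = 5 d + \left(1 + \frac{2 i \sqrt{2}}{3}\right) = 1 + 5 d + \frac{2 i \sqrt{2}}{3}$)
$N{\left(g \right)} = - 7 g$
$\left(N{\left(w{\left(Y{\left(4,4 \right)},-3 \right)} \right)} + B{\left(6 \right)}\right)^{2} = \left(- 7 \left(1 + 5 \left(-3\right) + \frac{2 i \sqrt{2}}{3}\right) + 0\right)^{2} = \left(- 7 \left(1 - 15 + \frac{2 i \sqrt{2}}{3}\right) + 0\right)^{2} = \left(- 7 \left(-14 + \frac{2 i \sqrt{2}}{3}\right) + 0\right)^{2} = \left(\left(98 - \frac{14 i \sqrt{2}}{3}\right) + 0\right)^{2} = \left(98 - \frac{14 i \sqrt{2}}{3}\right)^{2}$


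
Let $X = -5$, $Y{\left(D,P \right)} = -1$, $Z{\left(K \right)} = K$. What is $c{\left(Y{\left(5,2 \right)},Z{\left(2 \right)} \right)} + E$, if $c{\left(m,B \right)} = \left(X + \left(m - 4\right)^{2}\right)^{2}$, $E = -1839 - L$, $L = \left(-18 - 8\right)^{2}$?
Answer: $-2115$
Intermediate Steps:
$L = 676$ ($L = \left(-26\right)^{2} = 676$)
$E = -2515$ ($E = -1839 - 676 = -2515$)
$c{\left(m,B \right)} = \left(-5 + \left(-4 + m\right)^{2}\right)^{2}$ ($c{\left(m,B \right)} = \left(-5 + \left(m - 4\right)^{2}\right)^{2} = \left(-5 + \left(-4 + m\right)^{2}\right)^{2}$)
$c{\left(Y{\left(5,2 \right)},Z{\left(2 \right)} \right)} + E = \left(-5 + \left(-4 - 1\right)^{2}\right)^{2} - 2515 = \left(-5 + \left(-5\right)^{2}\right)^{2} - 2515 = \left(-5 + 25\right)^{2} - 2515 = 20^{2} - 2515 = 400 - 2515 = -2115$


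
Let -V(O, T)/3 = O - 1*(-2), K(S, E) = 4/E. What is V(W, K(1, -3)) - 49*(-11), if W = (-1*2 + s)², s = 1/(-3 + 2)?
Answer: 506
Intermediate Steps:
s = -1 (s = 1/(-1) = -1)
W = 9 (W = (-1*2 - 1)² = (-2 - 1)² = (-3)² = 9)
V(O, T) = -6 - 3*O (V(O, T) = -3*(O - 1*(-2)) = -3*(O + 2) = -3*(2 + O) = -6 - 3*O)
V(W, K(1, -3)) - 49*(-11) = (-6 - 3*9) - 49*(-11) = (-6 - 27) + 539 = -33 + 539 = 506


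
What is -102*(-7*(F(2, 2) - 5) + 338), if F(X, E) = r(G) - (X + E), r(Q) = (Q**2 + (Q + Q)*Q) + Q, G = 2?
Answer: -30906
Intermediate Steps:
r(Q) = Q + 3*Q**2 (r(Q) = (Q**2 + (2*Q)*Q) + Q = (Q**2 + 2*Q**2) + Q = 3*Q**2 + Q = Q + 3*Q**2)
F(X, E) = 14 - E - X (F(X, E) = 2*(1 + 3*2) - (X + E) = 2*(1 + 6) - (E + X) = 2*7 + (-E - X) = 14 + (-E - X) = 14 - E - X)
-102*(-7*(F(2, 2) - 5) + 338) = -102*(-7*((14 - 1*2 - 1*2) - 5) + 338) = -102*(-7*((14 - 2 - 2) - 5) + 338) = -102*(-7*(10 - 5) + 338) = -102*(-7*5 + 338) = -102*(-35 + 338) = -102*303 = -30906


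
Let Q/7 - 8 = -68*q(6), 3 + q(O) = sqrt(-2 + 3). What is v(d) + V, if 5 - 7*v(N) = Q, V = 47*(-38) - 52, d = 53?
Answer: -13869/7 ≈ -1981.3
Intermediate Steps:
q(O) = -2 (q(O) = -3 + sqrt(-2 + 3) = -3 + sqrt(1) = -3 + 1 = -2)
V = -1838 (V = -1786 - 52 = -1838)
Q = 1008 (Q = 56 + 7*(-68*(-2)) = 56 + 7*(-17*(-8)) = 56 + 7*136 = 56 + 952 = 1008)
v(N) = -1003/7 (v(N) = 5/7 - 1/7*1008 = 5/7 - 144 = -1003/7)
v(d) + V = -1003/7 - 1838 = -13869/7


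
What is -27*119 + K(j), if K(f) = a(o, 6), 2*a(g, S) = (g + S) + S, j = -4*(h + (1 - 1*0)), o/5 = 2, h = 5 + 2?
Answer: -3202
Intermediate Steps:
h = 7
o = 10 (o = 5*2 = 10)
j = -32 (j = -4*(7 + (1 - 1*0)) = -4*(7 + (1 + 0)) = -4*(7 + 1) = -4*8 = -32)
a(g, S) = S + g/2 (a(g, S) = ((g + S) + S)/2 = ((S + g) + S)/2 = (g + 2*S)/2 = S + g/2)
K(f) = 11 (K(f) = 6 + (½)*10 = 6 + 5 = 11)
-27*119 + K(j) = -27*119 + 11 = -3213 + 11 = -3202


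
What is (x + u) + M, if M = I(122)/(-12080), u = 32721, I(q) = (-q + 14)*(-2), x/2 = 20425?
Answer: 111092183/1510 ≈ 73571.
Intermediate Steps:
x = 40850 (x = 2*20425 = 40850)
I(q) = -28 + 2*q (I(q) = (14 - q)*(-2) = -28 + 2*q)
M = -27/1510 (M = (-28 + 2*122)/(-12080) = (-28 + 244)*(-1/12080) = 216*(-1/12080) = -27/1510 ≈ -0.017881)
(x + u) + M = (40850 + 32721) - 27/1510 = 73571 - 27/1510 = 111092183/1510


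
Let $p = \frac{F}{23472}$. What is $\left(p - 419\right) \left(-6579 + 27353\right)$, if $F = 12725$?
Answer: $- \frac{102021560641}{11736} \approx -8.693 \cdot 10^{6}$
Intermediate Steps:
$p = \frac{12725}{23472} \approx 0.54214$
$\left(p - 419\right) \left(-6579 + 27353\right) = \left(\frac{12725}{23472} - 419\right) \left(-6579 + 27353\right) = \left(- \frac{9822043}{23472}\right) 20774 = - \frac{102021560641}{11736}$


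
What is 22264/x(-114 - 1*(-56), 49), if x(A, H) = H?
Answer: 22264/49 ≈ 454.37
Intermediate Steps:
22264/x(-114 - 1*(-56), 49) = 22264/49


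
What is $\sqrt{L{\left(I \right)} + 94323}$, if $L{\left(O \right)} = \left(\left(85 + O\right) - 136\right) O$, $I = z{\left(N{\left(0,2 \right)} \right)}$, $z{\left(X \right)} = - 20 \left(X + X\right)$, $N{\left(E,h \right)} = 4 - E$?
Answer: $\sqrt{128083} \approx 357.89$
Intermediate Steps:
$z{\left(X \right)} = - 40 X$ ($z{\left(X \right)} = - 20 \cdot 2 X = - 40 X$)
$I = -160$ ($I = - 40 \left(4 - 0\right) = - 40 \left(4 + 0\right) = \left(-40\right) 4 = -160$)
$L{\left(O \right)} = O \left(-51 + O\right)$ ($L{\left(O \right)} = \left(-51 + O\right) O = O \left(-51 + O\right)$)
$\sqrt{L{\left(I \right)} + 94323} = \sqrt{- 160 \left(-51 - 160\right) + 94323} = \sqrt{\left(-160\right) \left(-211\right) + 94323} = \sqrt{33760 + 94323} = \sqrt{128083}$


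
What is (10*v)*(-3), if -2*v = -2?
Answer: -30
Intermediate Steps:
v = 1 (v = -½*(-2) = 1)
(10*v)*(-3) = (10*1)*(-3) = 10*(-3) = -30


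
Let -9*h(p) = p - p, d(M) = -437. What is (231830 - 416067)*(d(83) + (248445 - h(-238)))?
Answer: -45692249896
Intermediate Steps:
h(p) = 0 (h(p) = -(p - p)/9 = -1/9*0 = 0)
(231830 - 416067)*(d(83) + (248445 - h(-238))) = (231830 - 416067)*(-437 + (248445 - 1*0)) = -184237*(-437 + (248445 + 0)) = -184237*(-437 + 248445) = -184237*248008 = -45692249896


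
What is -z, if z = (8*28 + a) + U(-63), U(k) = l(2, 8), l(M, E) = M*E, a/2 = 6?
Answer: -252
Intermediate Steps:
a = 12 (a = 2*6 = 12)
l(M, E) = E*M
U(k) = 16 (U(k) = 8*2 = 16)
z = 252 (z = (8*28 + 12) + 16 = (224 + 12) + 16 = 236 + 16 = 252)
-z = -1*252 = -252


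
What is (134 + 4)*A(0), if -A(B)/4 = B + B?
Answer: 0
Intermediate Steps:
A(B) = -8*B (A(B) = -4*(B + B) = -8*B)
(134 + 4)*A(0) = (134 + 4)*(-8*0) = 138*0 = 0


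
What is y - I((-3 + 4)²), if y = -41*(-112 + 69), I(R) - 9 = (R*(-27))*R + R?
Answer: 1780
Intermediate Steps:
I(R) = 9 + R - 27*R² (I(R) = 9 + ((R*(-27))*R + R) = 9 + ((-27*R)*R + R) = 9 + (-27*R² + R) = 9 + (R - 27*R²) = 9 + R - 27*R²)
y = 1763 (y = -41*(-43) = 1763)
y - I((-3 + 4)²) = 1763 - (9 + (-3 + 4)² - 27*(-3 + 4)⁴) = 1763 - (9 + 1² - 27*(1²)²) = 1763 - (9 + 1 - 27*1²) = 1763 - (9 + 1 - 27*1) = 1763 - (9 + 1 - 27) = 1763 - 1*(-17) = 1763 + 17 = 1780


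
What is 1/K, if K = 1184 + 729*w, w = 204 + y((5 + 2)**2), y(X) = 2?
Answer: 1/151358 ≈ 6.6069e-6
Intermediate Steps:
w = 206 (w = 204 + 2 = 206)
K = 151358 (K = 1184 + 729*206 = 1184 + 150174 = 151358)
1/K = 1/151358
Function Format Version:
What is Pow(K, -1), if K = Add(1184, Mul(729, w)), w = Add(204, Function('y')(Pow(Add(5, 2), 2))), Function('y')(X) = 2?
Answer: Rational(1, 151358) ≈ 6.6069e-6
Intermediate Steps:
w = 206 (w = Add(204, 2) = 206)
K = 151358 (K = Add(1184, Mul(729, 206)) = Add(1184, 150174) = 151358)
Pow(K, -1) = Pow(151358, -1) = Rational(1, 151358)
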